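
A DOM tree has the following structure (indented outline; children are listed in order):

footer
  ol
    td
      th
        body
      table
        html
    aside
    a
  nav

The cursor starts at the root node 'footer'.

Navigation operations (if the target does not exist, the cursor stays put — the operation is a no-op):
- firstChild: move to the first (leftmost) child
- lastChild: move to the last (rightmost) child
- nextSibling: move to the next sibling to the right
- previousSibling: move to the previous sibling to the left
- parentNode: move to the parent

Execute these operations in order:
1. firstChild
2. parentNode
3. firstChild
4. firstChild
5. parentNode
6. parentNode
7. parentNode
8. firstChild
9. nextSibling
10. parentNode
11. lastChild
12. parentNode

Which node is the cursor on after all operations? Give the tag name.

Answer: footer

Derivation:
After 1 (firstChild): ol
After 2 (parentNode): footer
After 3 (firstChild): ol
After 4 (firstChild): td
After 5 (parentNode): ol
After 6 (parentNode): footer
After 7 (parentNode): footer (no-op, stayed)
After 8 (firstChild): ol
After 9 (nextSibling): nav
After 10 (parentNode): footer
After 11 (lastChild): nav
After 12 (parentNode): footer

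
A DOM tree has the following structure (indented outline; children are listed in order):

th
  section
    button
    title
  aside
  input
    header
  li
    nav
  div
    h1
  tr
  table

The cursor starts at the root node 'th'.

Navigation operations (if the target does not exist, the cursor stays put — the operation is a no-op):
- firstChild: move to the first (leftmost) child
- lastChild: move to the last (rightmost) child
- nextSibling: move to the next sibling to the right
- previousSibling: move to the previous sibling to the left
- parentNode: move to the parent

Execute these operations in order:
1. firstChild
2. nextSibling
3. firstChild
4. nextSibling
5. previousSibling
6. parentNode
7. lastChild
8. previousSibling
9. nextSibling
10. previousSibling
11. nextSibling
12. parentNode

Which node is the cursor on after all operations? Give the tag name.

After 1 (firstChild): section
After 2 (nextSibling): aside
After 3 (firstChild): aside (no-op, stayed)
After 4 (nextSibling): input
After 5 (previousSibling): aside
After 6 (parentNode): th
After 7 (lastChild): table
After 8 (previousSibling): tr
After 9 (nextSibling): table
After 10 (previousSibling): tr
After 11 (nextSibling): table
After 12 (parentNode): th

Answer: th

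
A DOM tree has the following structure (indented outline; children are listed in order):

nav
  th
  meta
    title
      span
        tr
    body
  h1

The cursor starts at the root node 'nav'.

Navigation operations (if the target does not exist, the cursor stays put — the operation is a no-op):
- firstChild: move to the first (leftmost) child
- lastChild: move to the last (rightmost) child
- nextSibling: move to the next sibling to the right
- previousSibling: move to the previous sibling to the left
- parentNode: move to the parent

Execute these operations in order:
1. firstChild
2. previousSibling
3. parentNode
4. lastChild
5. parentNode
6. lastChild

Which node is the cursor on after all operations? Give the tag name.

After 1 (firstChild): th
After 2 (previousSibling): th (no-op, stayed)
After 3 (parentNode): nav
After 4 (lastChild): h1
After 5 (parentNode): nav
After 6 (lastChild): h1

Answer: h1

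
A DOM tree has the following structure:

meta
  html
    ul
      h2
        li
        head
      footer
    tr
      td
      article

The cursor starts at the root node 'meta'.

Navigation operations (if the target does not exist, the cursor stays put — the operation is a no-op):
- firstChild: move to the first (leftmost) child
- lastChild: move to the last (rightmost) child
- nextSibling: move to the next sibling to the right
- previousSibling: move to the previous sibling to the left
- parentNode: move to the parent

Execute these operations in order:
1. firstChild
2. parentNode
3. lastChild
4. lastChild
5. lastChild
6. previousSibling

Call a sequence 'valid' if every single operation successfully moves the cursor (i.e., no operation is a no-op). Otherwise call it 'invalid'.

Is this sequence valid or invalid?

Answer: valid

Derivation:
After 1 (firstChild): html
After 2 (parentNode): meta
After 3 (lastChild): html
After 4 (lastChild): tr
After 5 (lastChild): article
After 6 (previousSibling): td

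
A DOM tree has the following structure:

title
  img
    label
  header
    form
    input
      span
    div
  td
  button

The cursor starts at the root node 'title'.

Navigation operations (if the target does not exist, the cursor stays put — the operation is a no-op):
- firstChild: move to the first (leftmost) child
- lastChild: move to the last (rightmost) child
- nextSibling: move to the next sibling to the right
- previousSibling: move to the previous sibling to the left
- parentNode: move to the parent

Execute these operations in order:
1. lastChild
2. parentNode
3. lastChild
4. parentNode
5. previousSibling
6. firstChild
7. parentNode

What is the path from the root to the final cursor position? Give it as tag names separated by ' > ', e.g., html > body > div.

After 1 (lastChild): button
After 2 (parentNode): title
After 3 (lastChild): button
After 4 (parentNode): title
After 5 (previousSibling): title (no-op, stayed)
After 6 (firstChild): img
After 7 (parentNode): title

Answer: title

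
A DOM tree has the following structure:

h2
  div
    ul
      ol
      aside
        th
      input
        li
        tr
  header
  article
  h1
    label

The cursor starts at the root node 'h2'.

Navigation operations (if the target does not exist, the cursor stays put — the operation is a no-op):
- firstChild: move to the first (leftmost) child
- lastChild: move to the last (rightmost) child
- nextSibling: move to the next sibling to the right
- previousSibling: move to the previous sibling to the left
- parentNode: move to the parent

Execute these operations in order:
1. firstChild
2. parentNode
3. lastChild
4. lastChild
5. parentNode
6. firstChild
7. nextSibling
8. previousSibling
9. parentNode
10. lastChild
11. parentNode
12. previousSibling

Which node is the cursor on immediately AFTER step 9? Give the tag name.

Answer: h1

Derivation:
After 1 (firstChild): div
After 2 (parentNode): h2
After 3 (lastChild): h1
After 4 (lastChild): label
After 5 (parentNode): h1
After 6 (firstChild): label
After 7 (nextSibling): label (no-op, stayed)
After 8 (previousSibling): label (no-op, stayed)
After 9 (parentNode): h1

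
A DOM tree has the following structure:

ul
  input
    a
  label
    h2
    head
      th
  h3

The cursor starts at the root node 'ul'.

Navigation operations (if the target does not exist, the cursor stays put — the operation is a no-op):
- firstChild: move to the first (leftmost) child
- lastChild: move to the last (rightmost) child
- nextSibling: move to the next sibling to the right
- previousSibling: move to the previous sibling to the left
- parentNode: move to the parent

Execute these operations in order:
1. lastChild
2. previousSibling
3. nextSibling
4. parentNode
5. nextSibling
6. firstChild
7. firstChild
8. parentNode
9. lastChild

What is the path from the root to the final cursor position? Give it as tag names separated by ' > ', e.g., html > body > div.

After 1 (lastChild): h3
After 2 (previousSibling): label
After 3 (nextSibling): h3
After 4 (parentNode): ul
After 5 (nextSibling): ul (no-op, stayed)
After 6 (firstChild): input
After 7 (firstChild): a
After 8 (parentNode): input
After 9 (lastChild): a

Answer: ul > input > a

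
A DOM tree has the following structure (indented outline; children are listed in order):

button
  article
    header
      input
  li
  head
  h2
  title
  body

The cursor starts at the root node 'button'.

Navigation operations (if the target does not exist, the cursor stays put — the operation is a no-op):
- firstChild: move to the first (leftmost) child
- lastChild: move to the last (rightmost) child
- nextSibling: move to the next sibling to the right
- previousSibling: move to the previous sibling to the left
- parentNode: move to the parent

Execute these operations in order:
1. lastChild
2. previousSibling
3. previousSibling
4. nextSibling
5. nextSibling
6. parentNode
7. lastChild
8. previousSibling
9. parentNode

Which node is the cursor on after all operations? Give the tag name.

After 1 (lastChild): body
After 2 (previousSibling): title
After 3 (previousSibling): h2
After 4 (nextSibling): title
After 5 (nextSibling): body
After 6 (parentNode): button
After 7 (lastChild): body
After 8 (previousSibling): title
After 9 (parentNode): button

Answer: button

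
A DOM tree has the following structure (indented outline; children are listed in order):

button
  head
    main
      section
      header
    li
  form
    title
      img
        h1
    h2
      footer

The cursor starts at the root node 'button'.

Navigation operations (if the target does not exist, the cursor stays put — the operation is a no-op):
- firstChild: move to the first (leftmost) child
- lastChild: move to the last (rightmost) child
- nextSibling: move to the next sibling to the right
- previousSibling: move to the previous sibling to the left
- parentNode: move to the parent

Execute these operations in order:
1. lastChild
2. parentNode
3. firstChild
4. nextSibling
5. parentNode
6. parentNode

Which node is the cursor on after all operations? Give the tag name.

After 1 (lastChild): form
After 2 (parentNode): button
After 3 (firstChild): head
After 4 (nextSibling): form
After 5 (parentNode): button
After 6 (parentNode): button (no-op, stayed)

Answer: button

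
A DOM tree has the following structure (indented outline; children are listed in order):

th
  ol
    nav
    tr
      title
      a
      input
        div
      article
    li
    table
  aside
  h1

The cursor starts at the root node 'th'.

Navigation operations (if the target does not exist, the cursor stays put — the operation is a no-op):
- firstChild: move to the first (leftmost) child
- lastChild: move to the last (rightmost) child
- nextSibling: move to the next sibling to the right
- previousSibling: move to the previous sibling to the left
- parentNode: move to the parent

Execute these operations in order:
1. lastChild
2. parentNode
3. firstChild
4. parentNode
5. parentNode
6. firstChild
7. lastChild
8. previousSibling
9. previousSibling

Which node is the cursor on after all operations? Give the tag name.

After 1 (lastChild): h1
After 2 (parentNode): th
After 3 (firstChild): ol
After 4 (parentNode): th
After 5 (parentNode): th (no-op, stayed)
After 6 (firstChild): ol
After 7 (lastChild): table
After 8 (previousSibling): li
After 9 (previousSibling): tr

Answer: tr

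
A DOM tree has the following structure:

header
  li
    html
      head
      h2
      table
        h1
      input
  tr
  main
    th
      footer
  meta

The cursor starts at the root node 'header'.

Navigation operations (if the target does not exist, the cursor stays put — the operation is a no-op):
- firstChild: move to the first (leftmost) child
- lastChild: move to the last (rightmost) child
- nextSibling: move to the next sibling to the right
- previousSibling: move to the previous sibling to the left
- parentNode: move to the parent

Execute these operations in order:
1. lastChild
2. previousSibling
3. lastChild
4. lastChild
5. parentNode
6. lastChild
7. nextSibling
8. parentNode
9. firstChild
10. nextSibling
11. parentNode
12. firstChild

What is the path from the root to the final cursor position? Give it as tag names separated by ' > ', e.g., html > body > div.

After 1 (lastChild): meta
After 2 (previousSibling): main
After 3 (lastChild): th
After 4 (lastChild): footer
After 5 (parentNode): th
After 6 (lastChild): footer
After 7 (nextSibling): footer (no-op, stayed)
After 8 (parentNode): th
After 9 (firstChild): footer
After 10 (nextSibling): footer (no-op, stayed)
After 11 (parentNode): th
After 12 (firstChild): footer

Answer: header > main > th > footer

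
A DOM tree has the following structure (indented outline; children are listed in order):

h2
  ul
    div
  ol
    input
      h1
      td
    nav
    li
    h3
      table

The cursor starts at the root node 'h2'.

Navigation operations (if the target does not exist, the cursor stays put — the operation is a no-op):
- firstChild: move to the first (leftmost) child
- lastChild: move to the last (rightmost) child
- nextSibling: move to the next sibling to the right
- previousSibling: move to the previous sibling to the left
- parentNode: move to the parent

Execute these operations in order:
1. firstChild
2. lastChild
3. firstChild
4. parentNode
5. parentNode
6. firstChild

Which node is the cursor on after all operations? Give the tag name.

After 1 (firstChild): ul
After 2 (lastChild): div
After 3 (firstChild): div (no-op, stayed)
After 4 (parentNode): ul
After 5 (parentNode): h2
After 6 (firstChild): ul

Answer: ul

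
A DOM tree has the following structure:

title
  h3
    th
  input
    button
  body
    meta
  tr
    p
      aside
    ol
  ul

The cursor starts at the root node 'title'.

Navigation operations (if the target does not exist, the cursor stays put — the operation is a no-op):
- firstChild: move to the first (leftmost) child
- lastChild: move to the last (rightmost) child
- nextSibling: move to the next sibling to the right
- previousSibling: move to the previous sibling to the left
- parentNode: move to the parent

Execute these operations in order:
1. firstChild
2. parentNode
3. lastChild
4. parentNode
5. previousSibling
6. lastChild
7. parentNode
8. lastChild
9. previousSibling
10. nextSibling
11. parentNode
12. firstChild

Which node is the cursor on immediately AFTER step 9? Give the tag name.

Answer: tr

Derivation:
After 1 (firstChild): h3
After 2 (parentNode): title
After 3 (lastChild): ul
After 4 (parentNode): title
After 5 (previousSibling): title (no-op, stayed)
After 6 (lastChild): ul
After 7 (parentNode): title
After 8 (lastChild): ul
After 9 (previousSibling): tr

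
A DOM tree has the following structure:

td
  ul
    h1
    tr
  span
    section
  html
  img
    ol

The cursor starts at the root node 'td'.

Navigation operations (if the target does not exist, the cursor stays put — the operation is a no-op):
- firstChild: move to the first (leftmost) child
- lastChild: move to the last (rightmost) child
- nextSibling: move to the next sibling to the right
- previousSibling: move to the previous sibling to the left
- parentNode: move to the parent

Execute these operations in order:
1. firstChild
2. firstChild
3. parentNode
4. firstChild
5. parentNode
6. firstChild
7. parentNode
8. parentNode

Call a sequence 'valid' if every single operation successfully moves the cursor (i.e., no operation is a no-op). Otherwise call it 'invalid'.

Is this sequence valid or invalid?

Answer: valid

Derivation:
After 1 (firstChild): ul
After 2 (firstChild): h1
After 3 (parentNode): ul
After 4 (firstChild): h1
After 5 (parentNode): ul
After 6 (firstChild): h1
After 7 (parentNode): ul
After 8 (parentNode): td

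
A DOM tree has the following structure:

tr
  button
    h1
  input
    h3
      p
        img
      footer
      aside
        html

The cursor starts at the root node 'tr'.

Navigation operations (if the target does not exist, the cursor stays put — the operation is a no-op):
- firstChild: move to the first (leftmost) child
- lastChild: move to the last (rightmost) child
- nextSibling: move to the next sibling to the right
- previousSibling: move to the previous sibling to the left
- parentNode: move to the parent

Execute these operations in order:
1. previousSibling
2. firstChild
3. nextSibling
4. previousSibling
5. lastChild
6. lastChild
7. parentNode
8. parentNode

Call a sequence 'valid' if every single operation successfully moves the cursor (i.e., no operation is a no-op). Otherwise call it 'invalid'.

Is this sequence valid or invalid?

After 1 (previousSibling): tr (no-op, stayed)
After 2 (firstChild): button
After 3 (nextSibling): input
After 4 (previousSibling): button
After 5 (lastChild): h1
After 6 (lastChild): h1 (no-op, stayed)
After 7 (parentNode): button
After 8 (parentNode): tr

Answer: invalid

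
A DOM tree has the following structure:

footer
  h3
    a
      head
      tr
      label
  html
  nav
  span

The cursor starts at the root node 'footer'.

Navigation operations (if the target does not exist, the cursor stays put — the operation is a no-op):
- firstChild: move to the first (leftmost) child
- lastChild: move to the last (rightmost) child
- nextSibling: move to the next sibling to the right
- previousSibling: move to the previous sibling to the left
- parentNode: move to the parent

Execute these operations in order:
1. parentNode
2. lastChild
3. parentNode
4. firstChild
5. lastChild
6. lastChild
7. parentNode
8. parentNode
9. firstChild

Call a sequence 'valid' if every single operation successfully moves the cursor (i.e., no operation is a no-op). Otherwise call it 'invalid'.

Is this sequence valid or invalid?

Answer: invalid

Derivation:
After 1 (parentNode): footer (no-op, stayed)
After 2 (lastChild): span
After 3 (parentNode): footer
After 4 (firstChild): h3
After 5 (lastChild): a
After 6 (lastChild): label
After 7 (parentNode): a
After 8 (parentNode): h3
After 9 (firstChild): a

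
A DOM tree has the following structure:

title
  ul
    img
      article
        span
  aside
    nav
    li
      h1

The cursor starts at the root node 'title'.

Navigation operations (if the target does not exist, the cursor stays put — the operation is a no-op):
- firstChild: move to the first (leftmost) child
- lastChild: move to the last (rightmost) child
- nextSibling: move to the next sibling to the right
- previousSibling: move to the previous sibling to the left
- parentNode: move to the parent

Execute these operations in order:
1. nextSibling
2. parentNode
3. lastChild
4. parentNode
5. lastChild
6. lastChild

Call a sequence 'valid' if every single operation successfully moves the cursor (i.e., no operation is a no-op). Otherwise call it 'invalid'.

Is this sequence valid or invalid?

Answer: invalid

Derivation:
After 1 (nextSibling): title (no-op, stayed)
After 2 (parentNode): title (no-op, stayed)
After 3 (lastChild): aside
After 4 (parentNode): title
After 5 (lastChild): aside
After 6 (lastChild): li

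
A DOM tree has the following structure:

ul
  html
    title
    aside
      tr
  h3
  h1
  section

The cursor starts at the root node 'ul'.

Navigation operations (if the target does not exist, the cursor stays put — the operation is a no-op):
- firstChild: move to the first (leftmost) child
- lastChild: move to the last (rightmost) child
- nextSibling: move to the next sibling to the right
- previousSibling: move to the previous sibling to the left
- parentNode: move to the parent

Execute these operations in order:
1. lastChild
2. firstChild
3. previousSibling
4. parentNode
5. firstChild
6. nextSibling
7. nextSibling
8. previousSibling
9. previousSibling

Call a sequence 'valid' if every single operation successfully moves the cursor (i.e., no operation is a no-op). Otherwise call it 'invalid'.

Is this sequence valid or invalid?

Answer: invalid

Derivation:
After 1 (lastChild): section
After 2 (firstChild): section (no-op, stayed)
After 3 (previousSibling): h1
After 4 (parentNode): ul
After 5 (firstChild): html
After 6 (nextSibling): h3
After 7 (nextSibling): h1
After 8 (previousSibling): h3
After 9 (previousSibling): html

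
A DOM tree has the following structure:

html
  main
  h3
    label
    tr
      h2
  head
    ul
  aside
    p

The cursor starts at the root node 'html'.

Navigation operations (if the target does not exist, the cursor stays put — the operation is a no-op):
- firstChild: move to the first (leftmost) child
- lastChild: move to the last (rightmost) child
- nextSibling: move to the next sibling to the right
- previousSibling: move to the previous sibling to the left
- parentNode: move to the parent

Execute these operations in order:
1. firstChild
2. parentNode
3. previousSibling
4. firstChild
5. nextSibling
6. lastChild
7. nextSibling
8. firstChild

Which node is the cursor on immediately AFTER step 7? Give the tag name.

After 1 (firstChild): main
After 2 (parentNode): html
After 3 (previousSibling): html (no-op, stayed)
After 4 (firstChild): main
After 5 (nextSibling): h3
After 6 (lastChild): tr
After 7 (nextSibling): tr (no-op, stayed)

Answer: tr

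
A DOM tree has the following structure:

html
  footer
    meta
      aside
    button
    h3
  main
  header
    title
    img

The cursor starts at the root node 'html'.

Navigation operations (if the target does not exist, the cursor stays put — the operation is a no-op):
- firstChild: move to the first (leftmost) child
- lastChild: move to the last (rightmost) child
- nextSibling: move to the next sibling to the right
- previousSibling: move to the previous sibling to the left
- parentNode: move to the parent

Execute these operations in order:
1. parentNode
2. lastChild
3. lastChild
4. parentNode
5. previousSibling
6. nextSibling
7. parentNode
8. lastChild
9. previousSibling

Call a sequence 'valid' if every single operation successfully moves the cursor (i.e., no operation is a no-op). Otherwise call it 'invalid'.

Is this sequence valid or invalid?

After 1 (parentNode): html (no-op, stayed)
After 2 (lastChild): header
After 3 (lastChild): img
After 4 (parentNode): header
After 5 (previousSibling): main
After 6 (nextSibling): header
After 7 (parentNode): html
After 8 (lastChild): header
After 9 (previousSibling): main

Answer: invalid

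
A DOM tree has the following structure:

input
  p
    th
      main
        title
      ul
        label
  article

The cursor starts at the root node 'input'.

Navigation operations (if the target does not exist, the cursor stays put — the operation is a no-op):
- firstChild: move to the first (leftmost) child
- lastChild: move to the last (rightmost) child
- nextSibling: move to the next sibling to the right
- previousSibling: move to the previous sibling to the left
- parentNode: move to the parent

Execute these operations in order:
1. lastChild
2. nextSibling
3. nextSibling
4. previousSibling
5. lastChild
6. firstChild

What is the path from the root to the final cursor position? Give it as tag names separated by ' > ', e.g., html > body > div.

Answer: input > p > th > main

Derivation:
After 1 (lastChild): article
After 2 (nextSibling): article (no-op, stayed)
After 3 (nextSibling): article (no-op, stayed)
After 4 (previousSibling): p
After 5 (lastChild): th
After 6 (firstChild): main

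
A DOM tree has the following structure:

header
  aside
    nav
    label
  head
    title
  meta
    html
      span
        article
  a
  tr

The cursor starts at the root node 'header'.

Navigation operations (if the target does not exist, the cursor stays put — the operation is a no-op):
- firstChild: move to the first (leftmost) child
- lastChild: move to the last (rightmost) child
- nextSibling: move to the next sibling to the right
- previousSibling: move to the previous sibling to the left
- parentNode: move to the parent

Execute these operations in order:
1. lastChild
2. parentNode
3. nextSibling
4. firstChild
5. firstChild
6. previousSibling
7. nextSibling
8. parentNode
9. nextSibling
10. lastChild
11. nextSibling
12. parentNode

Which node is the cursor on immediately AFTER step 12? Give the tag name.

Answer: head

Derivation:
After 1 (lastChild): tr
After 2 (parentNode): header
After 3 (nextSibling): header (no-op, stayed)
After 4 (firstChild): aside
After 5 (firstChild): nav
After 6 (previousSibling): nav (no-op, stayed)
After 7 (nextSibling): label
After 8 (parentNode): aside
After 9 (nextSibling): head
After 10 (lastChild): title
After 11 (nextSibling): title (no-op, stayed)
After 12 (parentNode): head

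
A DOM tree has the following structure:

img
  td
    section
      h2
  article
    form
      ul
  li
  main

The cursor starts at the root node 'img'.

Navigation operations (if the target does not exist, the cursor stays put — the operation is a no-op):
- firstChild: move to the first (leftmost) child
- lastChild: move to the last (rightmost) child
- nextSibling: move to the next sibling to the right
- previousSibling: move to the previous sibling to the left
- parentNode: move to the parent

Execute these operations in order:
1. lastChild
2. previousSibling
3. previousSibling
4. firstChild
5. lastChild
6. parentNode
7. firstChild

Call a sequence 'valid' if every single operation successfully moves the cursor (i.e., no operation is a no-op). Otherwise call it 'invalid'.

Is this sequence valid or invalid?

After 1 (lastChild): main
After 2 (previousSibling): li
After 3 (previousSibling): article
After 4 (firstChild): form
After 5 (lastChild): ul
After 6 (parentNode): form
After 7 (firstChild): ul

Answer: valid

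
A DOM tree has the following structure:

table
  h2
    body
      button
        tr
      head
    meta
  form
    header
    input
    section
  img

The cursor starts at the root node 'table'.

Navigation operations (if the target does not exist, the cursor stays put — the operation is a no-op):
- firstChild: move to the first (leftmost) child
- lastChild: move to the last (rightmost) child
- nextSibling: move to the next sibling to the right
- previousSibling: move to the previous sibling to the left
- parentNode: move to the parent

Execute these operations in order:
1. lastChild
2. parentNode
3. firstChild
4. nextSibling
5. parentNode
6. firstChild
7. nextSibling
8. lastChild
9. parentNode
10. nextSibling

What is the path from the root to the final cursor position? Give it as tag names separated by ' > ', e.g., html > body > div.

After 1 (lastChild): img
After 2 (parentNode): table
After 3 (firstChild): h2
After 4 (nextSibling): form
After 5 (parentNode): table
After 6 (firstChild): h2
After 7 (nextSibling): form
After 8 (lastChild): section
After 9 (parentNode): form
After 10 (nextSibling): img

Answer: table > img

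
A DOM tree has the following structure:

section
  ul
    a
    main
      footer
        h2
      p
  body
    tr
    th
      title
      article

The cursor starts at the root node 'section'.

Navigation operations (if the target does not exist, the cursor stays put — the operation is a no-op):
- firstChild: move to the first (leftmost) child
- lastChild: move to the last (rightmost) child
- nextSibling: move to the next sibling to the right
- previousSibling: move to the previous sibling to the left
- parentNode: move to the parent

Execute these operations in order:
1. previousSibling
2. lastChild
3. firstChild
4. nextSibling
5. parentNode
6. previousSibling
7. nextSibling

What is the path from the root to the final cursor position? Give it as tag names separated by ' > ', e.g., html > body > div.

Answer: section > body

Derivation:
After 1 (previousSibling): section (no-op, stayed)
After 2 (lastChild): body
After 3 (firstChild): tr
After 4 (nextSibling): th
After 5 (parentNode): body
After 6 (previousSibling): ul
After 7 (nextSibling): body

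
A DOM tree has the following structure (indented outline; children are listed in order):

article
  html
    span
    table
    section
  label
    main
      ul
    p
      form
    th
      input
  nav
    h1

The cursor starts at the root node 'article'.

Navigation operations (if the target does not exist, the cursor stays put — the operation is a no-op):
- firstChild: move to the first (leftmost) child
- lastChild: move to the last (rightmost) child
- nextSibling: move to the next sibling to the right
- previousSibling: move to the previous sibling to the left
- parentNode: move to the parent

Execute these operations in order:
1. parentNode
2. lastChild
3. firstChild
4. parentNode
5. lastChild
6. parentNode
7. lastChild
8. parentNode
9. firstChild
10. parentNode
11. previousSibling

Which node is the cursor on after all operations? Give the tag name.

After 1 (parentNode): article (no-op, stayed)
After 2 (lastChild): nav
After 3 (firstChild): h1
After 4 (parentNode): nav
After 5 (lastChild): h1
After 6 (parentNode): nav
After 7 (lastChild): h1
After 8 (parentNode): nav
After 9 (firstChild): h1
After 10 (parentNode): nav
After 11 (previousSibling): label

Answer: label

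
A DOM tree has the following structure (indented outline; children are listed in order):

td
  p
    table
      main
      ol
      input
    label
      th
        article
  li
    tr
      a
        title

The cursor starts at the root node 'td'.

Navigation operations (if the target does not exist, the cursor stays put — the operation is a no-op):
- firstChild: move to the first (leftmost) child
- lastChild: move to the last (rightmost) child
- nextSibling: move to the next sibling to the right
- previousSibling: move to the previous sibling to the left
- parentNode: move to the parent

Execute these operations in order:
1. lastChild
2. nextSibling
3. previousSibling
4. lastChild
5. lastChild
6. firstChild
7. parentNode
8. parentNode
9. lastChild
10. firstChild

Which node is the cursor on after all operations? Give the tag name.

Answer: article

Derivation:
After 1 (lastChild): li
After 2 (nextSibling): li (no-op, stayed)
After 3 (previousSibling): p
After 4 (lastChild): label
After 5 (lastChild): th
After 6 (firstChild): article
After 7 (parentNode): th
After 8 (parentNode): label
After 9 (lastChild): th
After 10 (firstChild): article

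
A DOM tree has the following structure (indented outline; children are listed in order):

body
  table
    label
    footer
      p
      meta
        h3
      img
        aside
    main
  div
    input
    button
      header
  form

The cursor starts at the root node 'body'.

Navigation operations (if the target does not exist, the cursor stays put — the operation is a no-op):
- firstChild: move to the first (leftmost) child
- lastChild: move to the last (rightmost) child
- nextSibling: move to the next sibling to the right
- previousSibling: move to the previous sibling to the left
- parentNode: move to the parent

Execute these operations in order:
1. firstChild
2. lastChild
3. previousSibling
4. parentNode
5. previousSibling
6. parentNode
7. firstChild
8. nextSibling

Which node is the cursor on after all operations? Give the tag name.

Answer: div

Derivation:
After 1 (firstChild): table
After 2 (lastChild): main
After 3 (previousSibling): footer
After 4 (parentNode): table
After 5 (previousSibling): table (no-op, stayed)
After 6 (parentNode): body
After 7 (firstChild): table
After 8 (nextSibling): div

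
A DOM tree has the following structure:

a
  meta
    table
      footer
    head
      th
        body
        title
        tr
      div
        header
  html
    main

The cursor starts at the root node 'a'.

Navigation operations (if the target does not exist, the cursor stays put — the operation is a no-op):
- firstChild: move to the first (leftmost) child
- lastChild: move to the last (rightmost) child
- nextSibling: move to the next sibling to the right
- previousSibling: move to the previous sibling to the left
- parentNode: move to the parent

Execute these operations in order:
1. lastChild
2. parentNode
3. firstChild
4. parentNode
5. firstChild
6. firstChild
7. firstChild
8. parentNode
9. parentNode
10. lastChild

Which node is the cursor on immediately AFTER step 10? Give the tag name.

After 1 (lastChild): html
After 2 (parentNode): a
After 3 (firstChild): meta
After 4 (parentNode): a
After 5 (firstChild): meta
After 6 (firstChild): table
After 7 (firstChild): footer
After 8 (parentNode): table
After 9 (parentNode): meta
After 10 (lastChild): head

Answer: head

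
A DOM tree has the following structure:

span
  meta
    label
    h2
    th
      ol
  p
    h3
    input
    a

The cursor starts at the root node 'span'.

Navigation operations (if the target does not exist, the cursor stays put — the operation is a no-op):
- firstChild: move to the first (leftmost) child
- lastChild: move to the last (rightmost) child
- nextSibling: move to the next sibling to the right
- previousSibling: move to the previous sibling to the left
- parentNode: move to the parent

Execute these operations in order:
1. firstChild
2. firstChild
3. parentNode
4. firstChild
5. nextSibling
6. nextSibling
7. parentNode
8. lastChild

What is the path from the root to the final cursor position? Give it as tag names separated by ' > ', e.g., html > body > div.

After 1 (firstChild): meta
After 2 (firstChild): label
After 3 (parentNode): meta
After 4 (firstChild): label
After 5 (nextSibling): h2
After 6 (nextSibling): th
After 7 (parentNode): meta
After 8 (lastChild): th

Answer: span > meta > th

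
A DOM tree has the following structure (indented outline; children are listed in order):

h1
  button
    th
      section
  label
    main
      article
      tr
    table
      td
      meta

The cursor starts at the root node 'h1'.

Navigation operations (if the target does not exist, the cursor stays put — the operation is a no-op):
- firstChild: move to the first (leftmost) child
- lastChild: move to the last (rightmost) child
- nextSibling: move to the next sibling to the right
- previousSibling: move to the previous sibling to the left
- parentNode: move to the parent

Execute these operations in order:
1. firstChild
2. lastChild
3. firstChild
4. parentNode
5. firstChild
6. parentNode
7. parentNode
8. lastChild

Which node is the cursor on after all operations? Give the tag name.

Answer: th

Derivation:
After 1 (firstChild): button
After 2 (lastChild): th
After 3 (firstChild): section
After 4 (parentNode): th
After 5 (firstChild): section
After 6 (parentNode): th
After 7 (parentNode): button
After 8 (lastChild): th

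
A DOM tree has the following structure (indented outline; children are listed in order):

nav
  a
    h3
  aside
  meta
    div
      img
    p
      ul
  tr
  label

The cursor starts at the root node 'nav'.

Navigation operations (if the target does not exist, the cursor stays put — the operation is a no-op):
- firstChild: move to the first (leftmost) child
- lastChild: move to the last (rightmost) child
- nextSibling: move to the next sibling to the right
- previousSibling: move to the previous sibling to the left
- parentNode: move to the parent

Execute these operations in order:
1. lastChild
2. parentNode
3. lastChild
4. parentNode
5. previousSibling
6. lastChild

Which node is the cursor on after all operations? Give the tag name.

After 1 (lastChild): label
After 2 (parentNode): nav
After 3 (lastChild): label
After 4 (parentNode): nav
After 5 (previousSibling): nav (no-op, stayed)
After 6 (lastChild): label

Answer: label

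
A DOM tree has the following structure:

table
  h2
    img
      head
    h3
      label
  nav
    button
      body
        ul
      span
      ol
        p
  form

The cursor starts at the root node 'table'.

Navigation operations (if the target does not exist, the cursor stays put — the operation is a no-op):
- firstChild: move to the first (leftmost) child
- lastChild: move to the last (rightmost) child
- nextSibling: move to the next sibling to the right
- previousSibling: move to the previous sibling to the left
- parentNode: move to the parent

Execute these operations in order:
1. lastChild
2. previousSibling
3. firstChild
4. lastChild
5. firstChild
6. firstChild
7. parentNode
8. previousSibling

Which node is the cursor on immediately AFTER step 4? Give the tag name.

After 1 (lastChild): form
After 2 (previousSibling): nav
After 3 (firstChild): button
After 4 (lastChild): ol

Answer: ol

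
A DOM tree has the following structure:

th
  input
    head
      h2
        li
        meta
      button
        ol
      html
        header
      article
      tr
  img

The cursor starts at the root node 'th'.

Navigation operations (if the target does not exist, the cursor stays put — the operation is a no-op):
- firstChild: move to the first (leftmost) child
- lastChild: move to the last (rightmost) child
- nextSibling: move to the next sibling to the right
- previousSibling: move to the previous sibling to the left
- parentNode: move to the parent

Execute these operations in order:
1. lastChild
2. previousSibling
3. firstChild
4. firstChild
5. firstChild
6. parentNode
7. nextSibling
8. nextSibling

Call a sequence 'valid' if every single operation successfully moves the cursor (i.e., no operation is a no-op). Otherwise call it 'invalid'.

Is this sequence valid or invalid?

Answer: valid

Derivation:
After 1 (lastChild): img
After 2 (previousSibling): input
After 3 (firstChild): head
After 4 (firstChild): h2
After 5 (firstChild): li
After 6 (parentNode): h2
After 7 (nextSibling): button
After 8 (nextSibling): html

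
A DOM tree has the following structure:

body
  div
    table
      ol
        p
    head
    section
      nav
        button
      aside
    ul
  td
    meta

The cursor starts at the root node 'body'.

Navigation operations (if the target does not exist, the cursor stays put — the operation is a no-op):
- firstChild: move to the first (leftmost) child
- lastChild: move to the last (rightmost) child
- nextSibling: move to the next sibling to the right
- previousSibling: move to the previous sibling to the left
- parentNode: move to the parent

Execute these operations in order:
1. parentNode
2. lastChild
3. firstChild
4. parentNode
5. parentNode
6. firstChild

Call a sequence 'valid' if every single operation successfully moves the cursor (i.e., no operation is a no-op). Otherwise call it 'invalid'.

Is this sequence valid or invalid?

After 1 (parentNode): body (no-op, stayed)
After 2 (lastChild): td
After 3 (firstChild): meta
After 4 (parentNode): td
After 5 (parentNode): body
After 6 (firstChild): div

Answer: invalid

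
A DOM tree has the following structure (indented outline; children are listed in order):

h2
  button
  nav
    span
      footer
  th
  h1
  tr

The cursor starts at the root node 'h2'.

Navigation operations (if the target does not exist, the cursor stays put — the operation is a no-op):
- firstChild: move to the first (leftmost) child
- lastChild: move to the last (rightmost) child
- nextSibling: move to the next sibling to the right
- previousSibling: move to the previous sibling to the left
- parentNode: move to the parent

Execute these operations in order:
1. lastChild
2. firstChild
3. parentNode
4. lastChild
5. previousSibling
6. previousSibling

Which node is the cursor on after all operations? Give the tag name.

Answer: th

Derivation:
After 1 (lastChild): tr
After 2 (firstChild): tr (no-op, stayed)
After 3 (parentNode): h2
After 4 (lastChild): tr
After 5 (previousSibling): h1
After 6 (previousSibling): th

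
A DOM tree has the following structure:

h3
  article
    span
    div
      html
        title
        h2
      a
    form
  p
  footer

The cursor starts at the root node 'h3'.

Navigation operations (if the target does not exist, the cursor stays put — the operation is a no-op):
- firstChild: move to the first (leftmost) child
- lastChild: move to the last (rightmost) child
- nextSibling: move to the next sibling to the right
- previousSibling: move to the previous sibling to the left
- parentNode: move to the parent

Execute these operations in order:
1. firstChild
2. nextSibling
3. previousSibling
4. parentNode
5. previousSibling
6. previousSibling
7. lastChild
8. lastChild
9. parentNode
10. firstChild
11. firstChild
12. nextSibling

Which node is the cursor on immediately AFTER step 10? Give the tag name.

After 1 (firstChild): article
After 2 (nextSibling): p
After 3 (previousSibling): article
After 4 (parentNode): h3
After 5 (previousSibling): h3 (no-op, stayed)
After 6 (previousSibling): h3 (no-op, stayed)
After 7 (lastChild): footer
After 8 (lastChild): footer (no-op, stayed)
After 9 (parentNode): h3
After 10 (firstChild): article

Answer: article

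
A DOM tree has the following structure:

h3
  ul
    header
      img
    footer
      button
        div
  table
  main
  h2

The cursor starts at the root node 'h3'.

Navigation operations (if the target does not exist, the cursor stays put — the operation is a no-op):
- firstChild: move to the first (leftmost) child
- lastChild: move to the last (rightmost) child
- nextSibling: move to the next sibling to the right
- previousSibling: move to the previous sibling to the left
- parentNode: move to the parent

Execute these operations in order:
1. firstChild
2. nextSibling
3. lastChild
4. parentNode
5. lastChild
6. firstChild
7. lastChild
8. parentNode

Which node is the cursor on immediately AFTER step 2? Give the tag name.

After 1 (firstChild): ul
After 2 (nextSibling): table

Answer: table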